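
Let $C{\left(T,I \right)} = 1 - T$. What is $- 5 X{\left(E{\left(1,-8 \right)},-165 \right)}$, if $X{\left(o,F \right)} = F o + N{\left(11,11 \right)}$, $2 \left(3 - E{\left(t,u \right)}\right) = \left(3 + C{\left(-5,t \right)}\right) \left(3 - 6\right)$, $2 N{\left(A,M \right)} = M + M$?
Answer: $\frac{27115}{2} \approx 13558.0$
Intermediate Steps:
$N{\left(A,M \right)} = M$ ($N{\left(A,M \right)} = \frac{M + M}{2} = \frac{2 M}{2} = M$)
$E{\left(t,u \right)} = \frac{33}{2}$ ($E{\left(t,u \right)} = 3 - \frac{\left(3 + \left(1 - -5\right)\right) \left(3 - 6\right)}{2} = 3 - \frac{\left(3 + \left(1 + 5\right)\right) \left(-3\right)}{2} = 3 - \frac{\left(3 + 6\right) \left(-3\right)}{2} = 3 - \frac{9 \left(-3\right)}{2} = 3 - - \frac{27}{2} = 3 + \frac{27}{2} = \frac{33}{2}$)
$X{\left(o,F \right)} = 11 + F o$ ($X{\left(o,F \right)} = F o + 11 = 11 + F o$)
$- 5 X{\left(E{\left(1,-8 \right)},-165 \right)} = - 5 \left(11 - \frac{5445}{2}\right) = \left(-5\right) \left(- \frac{5423}{2}\right) = \frac{27115}{2}$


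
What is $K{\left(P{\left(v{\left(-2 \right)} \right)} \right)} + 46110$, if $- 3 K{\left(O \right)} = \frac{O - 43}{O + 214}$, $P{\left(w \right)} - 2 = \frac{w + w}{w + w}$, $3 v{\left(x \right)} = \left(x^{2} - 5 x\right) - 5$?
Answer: $\frac{30017650}{651} \approx 46110.0$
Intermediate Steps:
$v{\left(x \right)} = - \frac{5}{3} - \frac{5 x}{3} + \frac{x^{2}}{3}$ ($v{\left(x \right)} = \frac{\left(x^{2} - 5 x\right) - 5}{3} = \frac{-5 + x^{2} - 5 x}{3} = - \frac{5}{3} - \frac{5 x}{3} + \frac{x^{2}}{3}$)
$P{\left(w \right)} = 3$ ($P{\left(w \right)} = 2 + \frac{w + w}{w + w} = 2 + \frac{2 w}{2 w} = 2 + 2 w \frac{1}{2 w} = 2 + 1 = 3$)
$K{\left(O \right)} = - \frac{-43 + O}{3 \left(214 + O\right)}$ ($K{\left(O \right)} = - \frac{\left(O - 43\right) \frac{1}{O + 214}}{3} = - \frac{\left(-43 + O\right) \frac{1}{214 + O}}{3} = - \frac{\frac{1}{214 + O} \left(-43 + O\right)}{3} = - \frac{-43 + O}{3 \left(214 + O\right)}$)
$K{\left(P{\left(v{\left(-2 \right)} \right)} \right)} + 46110 = \frac{43 - 3}{3 \left(214 + 3\right)} + 46110 = \frac{43 - 3}{3 \cdot 217} + 46110 = \frac{1}{3} \cdot \frac{1}{217} \cdot 40 + 46110 = \frac{40}{651} + 46110 = \frac{30017650}{651}$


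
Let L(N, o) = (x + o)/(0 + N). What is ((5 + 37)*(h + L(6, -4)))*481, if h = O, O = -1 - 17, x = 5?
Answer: -360269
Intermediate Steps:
O = -18
h = -18
L(N, o) = (5 + o)/N (L(N, o) = (5 + o)/(0 + N) = (5 + o)/N)
((5 + 37)*(h + L(6, -4)))*481 = ((5 + 37)*(-18 + (5 - 4)/6))*481 = (42*(-18 + (1/6)*1))*481 = (42*(-18 + 1/6))*481 = (42*(-107/6))*481 = -749*481 = -360269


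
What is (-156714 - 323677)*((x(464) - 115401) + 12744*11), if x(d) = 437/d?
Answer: -5524375921859/464 ≈ -1.1906e+10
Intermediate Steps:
(-156714 - 323677)*((x(464) - 115401) + 12744*11) = (-156714 - 323677)*((437/464 - 115401) + 12744*11) = -480391*((437*(1/464) - 115401) + 140184) = -480391*((437/464 - 115401) + 140184) = -480391*(-53545627/464 + 140184) = -480391*11499749/464 = -5524375921859/464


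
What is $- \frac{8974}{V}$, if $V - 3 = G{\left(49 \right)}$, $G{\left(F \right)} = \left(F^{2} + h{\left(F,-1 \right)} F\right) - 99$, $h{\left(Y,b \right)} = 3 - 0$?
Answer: $- \frac{4487}{1226} \approx -3.6599$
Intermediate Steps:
$h{\left(Y,b \right)} = 3$ ($h{\left(Y,b \right)} = 3 + 0 = 3$)
$G{\left(F \right)} = -99 + F^{2} + 3 F$ ($G{\left(F \right)} = \left(F^{2} + 3 F\right) - 99 = -99 + F^{2} + 3 F$)
$V = 2452$ ($V = 3 + \left(-99 + 49^{2} + 3 \cdot 49\right) = 3 + \left(-99 + 2401 + 147\right) = 3 + 2449 = 2452$)
$- \frac{8974}{V} = - \frac{8974}{2452} = \left(-8974\right) \frac{1}{2452} = - \frac{4487}{1226}$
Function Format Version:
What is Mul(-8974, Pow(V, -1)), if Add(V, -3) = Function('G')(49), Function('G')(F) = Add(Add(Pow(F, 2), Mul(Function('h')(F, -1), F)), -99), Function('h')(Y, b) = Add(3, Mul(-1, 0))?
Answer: Rational(-4487, 1226) ≈ -3.6599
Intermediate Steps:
Function('h')(Y, b) = 3 (Function('h')(Y, b) = Add(3, 0) = 3)
Function('G')(F) = Add(-99, Pow(F, 2), Mul(3, F)) (Function('G')(F) = Add(Add(Pow(F, 2), Mul(3, F)), -99) = Add(-99, Pow(F, 2), Mul(3, F)))
V = 2452 (V = Add(3, Add(-99, Pow(49, 2), Mul(3, 49))) = Add(3, Add(-99, 2401, 147)) = Add(3, 2449) = 2452)
Mul(-8974, Pow(V, -1)) = Mul(-8974, Pow(2452, -1)) = Mul(-8974, Rational(1, 2452)) = Rational(-4487, 1226)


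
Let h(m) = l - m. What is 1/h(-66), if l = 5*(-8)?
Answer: 1/26 ≈ 0.038462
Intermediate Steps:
l = -40
h(m) = -40 - m
1/h(-66) = 1/(-40 - 1*(-66)) = 1/(-40 + 66) = 1/26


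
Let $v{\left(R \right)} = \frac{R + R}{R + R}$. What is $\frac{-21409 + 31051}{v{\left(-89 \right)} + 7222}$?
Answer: $\frac{9642}{7223} \approx 1.3349$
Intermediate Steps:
$v{\left(R \right)} = 1$ ($v{\left(R \right)} = \frac{2 R}{2 R} = 2 R \frac{1}{2 R} = 1$)
$\frac{-21409 + 31051}{v{\left(-89 \right)} + 7222} = \frac{-21409 + 31051}{1 + 7222} = \frac{9642}{7223}$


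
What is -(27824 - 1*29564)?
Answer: 1740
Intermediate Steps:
-(27824 - 1*29564) = -(27824 - 29564) = -1*(-1740) = 1740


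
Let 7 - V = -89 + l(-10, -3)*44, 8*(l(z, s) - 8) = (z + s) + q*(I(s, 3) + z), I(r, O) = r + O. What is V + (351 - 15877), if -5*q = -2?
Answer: -31377/2 ≈ -15689.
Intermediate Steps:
q = ⅖ (q = -⅕*(-2) = ⅖ ≈ 0.40000)
I(r, O) = O + r
l(z, s) = 163/20 + 7*s/40 + 7*z/40 (l(z, s) = 8 + ((z + s) + 2*((3 + s) + z)/5)/8 = 8 + ((s + z) + 2*(3 + s + z)/5)/8 = 8 + ((s + z) + (6/5 + 2*s/5 + 2*z/5))/8 = 8 + (6/5 + 7*s/5 + 7*z/5)/8 = 8 + (3/20 + 7*s/40 + 7*z/40) = 163/20 + 7*s/40 + 7*z/40)
V = -325/2 (V = 7 - (-89 + (163/20 + (7/40)*(-3) + (7/40)*(-10))*44) = 7 - (-89 + (163/20 - 21/40 - 7/4)*44) = 7 - (-89 + (47/8)*44) = 7 - (-89 + 517/2) = 7 - 1*339/2 = 7 - 339/2 = -325/2 ≈ -162.50)
V + (351 - 15877) = -325/2 + (351 - 15877) = -325/2 - 15526 = -31377/2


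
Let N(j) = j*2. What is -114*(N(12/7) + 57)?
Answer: -48222/7 ≈ -6888.9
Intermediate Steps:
N(j) = 2*j
-114*(N(12/7) + 57) = -114*(2*(12/7) + 57) = -114*(24/7 + 57) = -114*423/7 = -48222/7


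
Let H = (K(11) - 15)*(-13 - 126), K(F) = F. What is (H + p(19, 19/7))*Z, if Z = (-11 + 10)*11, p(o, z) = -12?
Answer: -5984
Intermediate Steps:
H = 556 (H = (11 - 15)*(-13 - 126) = -4*(-139) = 556)
Z = -11 (Z = -1*11 = -11)
(H + p(19, 19/7))*Z = (556 - 12)*(-11) = 544*(-11) = -5984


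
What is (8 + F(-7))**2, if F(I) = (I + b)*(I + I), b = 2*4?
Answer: 36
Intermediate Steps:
b = 8
F(I) = 2*I*(8 + I) (F(I) = (I + 8)*(I + I) = (8 + I)*(2*I) = 2*I*(8 + I))
(8 + F(-7))**2 = (8 + 2*(-7)*(8 - 7))**2 = (8 + 2*(-7)*1)**2 = (8 - 14)**2 = (-6)**2 = 36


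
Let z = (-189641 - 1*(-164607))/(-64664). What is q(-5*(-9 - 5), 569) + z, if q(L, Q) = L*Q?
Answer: 1287796077/32332 ≈ 39830.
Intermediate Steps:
z = 12517/32332 (z = (-189641 + 164607)*(-1/64664) = -25034*(-1/64664) = 12517/32332 ≈ 0.38714)
q(-5*(-9 - 5), 569) + z = -5*(-9 - 5)*569 + 12517/32332 = -5*(-14)*569 + 12517/32332 = 70*569 + 12517/32332 = 39830 + 12517/32332 = 1287796077/32332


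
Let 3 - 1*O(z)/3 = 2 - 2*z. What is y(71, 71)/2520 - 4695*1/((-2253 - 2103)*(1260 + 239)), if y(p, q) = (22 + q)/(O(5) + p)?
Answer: 5671983/5281756480 ≈ 0.0010739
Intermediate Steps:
O(z) = 3 + 6*z (O(z) = 9 - 3*(2 - 2*z) = 9 + (-6 + 6*z) = 3 + 6*z)
y(p, q) = (22 + q)/(33 + p) (y(p, q) = (22 + q)/((3 + 6*5) + p) = (22 + q)/((3 + 30) + p) = (22 + q)/(33 + p))
y(71, 71)/2520 - 4695*1/((-2253 - 2103)*(1260 + 239)) = ((22 + 71)/(33 + 71))/2520 - 4695*1/((-2253 - 2103)*(1260 + 239)) = (93/104)*(1/2520) - 4695/((-4356*1499)) = ((1/104)*93)*(1/2520) - 4695/(-6529644) = (93/104)*(1/2520) - 4695*(-1/6529644) = 31/87360 + 1565/2176548 = 5671983/5281756480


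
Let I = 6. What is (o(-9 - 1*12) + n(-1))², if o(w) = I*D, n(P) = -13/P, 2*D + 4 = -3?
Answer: 64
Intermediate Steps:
D = -7/2 (D = -2 + (½)*(-3) = -2 - 3/2 = -7/2 ≈ -3.5000)
o(w) = -21 (o(w) = 6*(-7/2) = -21)
(o(-9 - 1*12) + n(-1))² = (-21 - 13/(-1))² = (-21 - 13*(-1))² = (-21 + 13)² = (-8)² = 64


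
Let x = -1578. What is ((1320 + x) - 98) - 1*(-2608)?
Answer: 2252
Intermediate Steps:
((1320 + x) - 98) - 1*(-2608) = ((1320 - 1578) - 98) - 1*(-2608) = (-258 - 98) + 2608 = -356 + 2608 = 2252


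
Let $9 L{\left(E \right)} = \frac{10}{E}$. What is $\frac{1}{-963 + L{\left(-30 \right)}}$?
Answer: $- \frac{27}{26002} \approx -0.0010384$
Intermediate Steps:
$L{\left(E \right)} = \frac{10}{9 E}$ ($L{\left(E \right)} = \frac{10 \frac{1}{E}}{9} = \frac{10}{9 E}$)
$\frac{1}{-963 + L{\left(-30 \right)}} = \frac{1}{-963 + \frac{10}{9 \left(-30\right)}} = \frac{1}{-963 + \frac{10}{9} \left(- \frac{1}{30}\right)} = \frac{1}{-963 - \frac{1}{27}} = \frac{1}{- \frac{26002}{27}} = - \frac{27}{26002}$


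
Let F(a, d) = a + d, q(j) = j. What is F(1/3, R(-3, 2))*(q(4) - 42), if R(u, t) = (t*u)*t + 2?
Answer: 1102/3 ≈ 367.33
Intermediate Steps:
R(u, t) = 2 + u*t**2 (R(u, t) = u*t**2 + 2 = 2 + u*t**2)
F(1/3, R(-3, 2))*(q(4) - 42) = (1/3 + (2 - 3*2**2))*(4 - 42) = (1/3 + (2 - 3*4))*(-38) = (1/3 + (2 - 12))*(-38) = (1/3 - 10)*(-38) = -29/3*(-38) = 1102/3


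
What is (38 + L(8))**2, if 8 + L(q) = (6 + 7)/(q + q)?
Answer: 243049/256 ≈ 949.41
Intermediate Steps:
L(q) = -8 + 13/(2*q) (L(q) = -8 + (6 + 7)/(q + q) = -8 + 13/((2*q)) = -8 + 13*(1/(2*q)) = -8 + 13/(2*q))
(38 + L(8))**2 = (38 + (-8 + (13/2)/8))**2 = (38 + (-8 + (13/2)*(1/8)))**2 = (38 + (-8 + 13/16))**2 = (38 - 115/16)**2 = (493/16)**2 = 243049/256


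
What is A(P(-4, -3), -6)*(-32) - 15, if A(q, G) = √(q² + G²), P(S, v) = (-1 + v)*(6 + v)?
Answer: -15 - 192*√5 ≈ -444.33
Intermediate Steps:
A(q, G) = √(G² + q²)
A(P(-4, -3), -6)*(-32) - 15 = √((-6)² + (-6 + (-3)² + 5*(-3))²)*(-32) - 15 = √(36 + (-6 + 9 - 15)²)*(-32) - 15 = √(36 + (-12)²)*(-32) - 15 = √(36 + 144)*(-32) - 15 = √180*(-32) - 15 = (6*√5)*(-32) - 15 = -192*√5 - 15 = -15 - 192*√5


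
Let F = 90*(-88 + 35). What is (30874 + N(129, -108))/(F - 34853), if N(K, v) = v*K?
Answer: -16942/39623 ≈ -0.42758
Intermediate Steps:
N(K, v) = K*v
F = -4770 (F = 90*(-53) = -4770)
(30874 + N(129, -108))/(F - 34853) = (30874 + 129*(-108))/(-4770 - 34853) = (30874 - 13932)/(-39623) = 16942*(-1/39623) = -16942/39623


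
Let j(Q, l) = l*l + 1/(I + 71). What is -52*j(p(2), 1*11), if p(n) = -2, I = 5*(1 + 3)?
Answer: -44048/7 ≈ -6292.6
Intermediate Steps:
I = 20 (I = 5*4 = 20)
j(Q, l) = 1/91 + l**2 (j(Q, l) = l*l + 1/(20 + 71) = l**2 + 1/91 = 1/91 + l**2)
-52*j(p(2), 1*11) = -52*(1/91 + (1*11)**2) = -52*(1/91 + 11**2) = -52*(1/91 + 121) = -52*11012/91 = -44048/7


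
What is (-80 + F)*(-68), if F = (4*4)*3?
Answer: 2176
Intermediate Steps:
F = 48 (F = 16*3 = 48)
(-80 + F)*(-68) = (-80 + 48)*(-68) = -32*(-68) = 2176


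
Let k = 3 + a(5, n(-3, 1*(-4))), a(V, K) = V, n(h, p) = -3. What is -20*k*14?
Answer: -2240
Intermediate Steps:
k = 8 (k = 3 + 5 = 8)
-20*k*14 = -20*8*14 = -160*14 = -2240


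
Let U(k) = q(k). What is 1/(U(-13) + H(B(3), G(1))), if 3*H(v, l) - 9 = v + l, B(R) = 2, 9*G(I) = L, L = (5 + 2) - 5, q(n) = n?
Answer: -27/250 ≈ -0.10800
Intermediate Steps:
L = 2 (L = 7 - 5 = 2)
G(I) = 2/9 (G(I) = (1/9)*2 = 2/9)
U(k) = k
H(v, l) = 3 + l/3 + v/3 (H(v, l) = 3 + (v + l)/3 = 3 + (l + v)/3 = 3 + (l/3 + v/3) = 3 + l/3 + v/3)
1/(U(-13) + H(B(3), G(1))) = 1/(-13 + (3 + (1/3)*(2/9) + (1/3)*2)) = 1/(-13 + (3 + 2/27 + 2/3)) = 1/(-13 + 101/27) = 1/(-250/27) = -27/250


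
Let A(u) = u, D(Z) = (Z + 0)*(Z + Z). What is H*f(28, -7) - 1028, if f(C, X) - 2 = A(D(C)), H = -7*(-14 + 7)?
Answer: 75902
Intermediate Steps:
D(Z) = 2*Z² (D(Z) = Z*(2*Z) = 2*Z²)
H = 49 (H = -7*(-7) = 49)
f(C, X) = 2 + 2*C²
H*f(28, -7) - 1028 = 49*(2 + 2*28²) - 1028 = 49*(2 + 2*784) - 1028 = 49*(2 + 1568) - 1028 = 49*1570 - 1028 = 76930 - 1028 = 75902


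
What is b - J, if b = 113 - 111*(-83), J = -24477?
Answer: 33803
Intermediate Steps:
b = 9326 (b = 113 + 9213 = 9326)
b - J = 9326 - 1*(-24477) = 9326 + 24477 = 33803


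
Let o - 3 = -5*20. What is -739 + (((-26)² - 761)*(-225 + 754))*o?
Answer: 4360866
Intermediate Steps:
o = -97 (o = 3 - 5*20 = 3 - 100 = -97)
-739 + (((-26)² - 761)*(-225 + 754))*o = -739 + (((-26)² - 761)*(-225 + 754))*(-97) = -739 + ((676 - 761)*529)*(-97) = -739 - 85*529*(-97) = -739 - 44965*(-97) = -739 + 4361605 = 4360866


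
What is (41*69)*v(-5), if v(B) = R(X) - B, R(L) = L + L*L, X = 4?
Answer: 70725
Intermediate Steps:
R(L) = L + L**2
v(B) = 20 - B (v(B) = 4*(1 + 4) - B = 4*5 - B = 20 - B)
(41*69)*v(-5) = (41*69)*(20 - 1*(-5)) = 2829*(20 + 5) = 2829*25 = 70725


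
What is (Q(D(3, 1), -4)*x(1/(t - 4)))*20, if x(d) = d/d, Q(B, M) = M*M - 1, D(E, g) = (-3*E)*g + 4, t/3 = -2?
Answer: 300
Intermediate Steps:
t = -6 (t = 3*(-2) = -6)
D(E, g) = 4 - 3*E*g (D(E, g) = -3*E*g + 4 = 4 - 3*E*g)
Q(B, M) = -1 + M**2 (Q(B, M) = M**2 - 1 = -1 + M**2)
x(d) = 1
(Q(D(3, 1), -4)*x(1/(t - 4)))*20 = ((-1 + (-4)**2)*1)*20 = ((-1 + 16)*1)*20 = (15*1)*20 = 15*20 = 300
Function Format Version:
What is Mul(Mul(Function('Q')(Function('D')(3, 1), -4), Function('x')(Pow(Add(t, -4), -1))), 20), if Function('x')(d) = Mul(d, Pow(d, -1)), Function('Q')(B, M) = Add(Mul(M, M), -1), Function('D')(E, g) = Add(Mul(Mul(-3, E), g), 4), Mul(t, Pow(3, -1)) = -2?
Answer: 300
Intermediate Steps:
t = -6 (t = Mul(3, -2) = -6)
Function('D')(E, g) = Add(4, Mul(-3, E, g)) (Function('D')(E, g) = Add(Mul(-3, E, g), 4) = Add(4, Mul(-3, E, g)))
Function('Q')(B, M) = Add(-1, Pow(M, 2)) (Function('Q')(B, M) = Add(Pow(M, 2), -1) = Add(-1, Pow(M, 2)))
Function('x')(d) = 1
Mul(Mul(Function('Q')(Function('D')(3, 1), -4), Function('x')(Pow(Add(t, -4), -1))), 20) = Mul(Mul(Add(-1, Pow(-4, 2)), 1), 20) = Mul(Mul(Add(-1, 16), 1), 20) = Mul(Mul(15, 1), 20) = Mul(15, 20) = 300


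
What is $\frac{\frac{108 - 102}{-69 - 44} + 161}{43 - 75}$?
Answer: $- \frac{18187}{3616} \approx -5.0296$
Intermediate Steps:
$\frac{\frac{108 - 102}{-69 - 44} + 161}{43 - 75} = \frac{\frac{6}{-113} + 161}{-32} = \left(6 \left(- \frac{1}{113}\right) + 161\right) \left(- \frac{1}{32}\right) = \left(- \frac{6}{113} + 161\right) \left(- \frac{1}{32}\right) = \frac{18187}{113} \left(- \frac{1}{32}\right) = - \frac{18187}{3616}$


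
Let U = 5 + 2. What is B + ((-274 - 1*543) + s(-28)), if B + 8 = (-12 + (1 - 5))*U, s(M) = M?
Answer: -965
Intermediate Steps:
U = 7
B = -120 (B = -8 + (-12 + (1 - 5))*7 = -8 + (-12 - 4)*7 = -8 - 16*7 = -8 - 112 = -120)
B + ((-274 - 1*543) + s(-28)) = -120 + ((-274 - 1*543) - 28) = -120 + ((-274 - 543) - 28) = -120 + (-817 - 28) = -120 - 845 = -965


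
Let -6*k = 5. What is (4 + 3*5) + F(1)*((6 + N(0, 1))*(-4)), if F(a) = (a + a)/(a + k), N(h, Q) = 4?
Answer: -461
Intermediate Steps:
k = -⅚ (k = -⅙*5 = -⅚ ≈ -0.83333)
F(a) = 2*a/(-⅚ + a) (F(a) = (a + a)/(a - ⅚) = (2*a)/(-⅚ + a) = 2*a/(-⅚ + a))
(4 + 3*5) + F(1)*((6 + N(0, 1))*(-4)) = (4 + 3*5) + (12*1/(-5 + 6*1))*((6 + 4)*(-4)) = (4 + 15) + (12*1/(-5 + 6))*(10*(-4)) = 19 + (12*1/1)*(-40) = 19 + (12*1*1)*(-40) = 19 + 12*(-40) = 19 - 480 = -461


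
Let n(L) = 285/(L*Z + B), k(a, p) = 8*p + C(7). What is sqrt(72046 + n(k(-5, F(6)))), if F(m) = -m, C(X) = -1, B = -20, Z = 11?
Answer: sqrt(22512846811)/559 ≈ 268.41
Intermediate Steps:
k(a, p) = -1 + 8*p (k(a, p) = 8*p - 1 = -1 + 8*p)
n(L) = 285/(-20 + 11*L) (n(L) = 285/(L*11 - 20) = 285/(11*L - 20) = 285/(-20 + 11*L))
sqrt(72046 + n(k(-5, F(6)))) = sqrt(72046 + 285/(-20 + 11*(-1 + 8*(-1*6)))) = sqrt(72046 + 285/(-20 + 11*(-1 + 8*(-6)))) = sqrt(72046 + 285/(-20 + 11*(-1 - 48))) = sqrt(72046 + 285/(-20 + 11*(-49))) = sqrt(72046 + 285/(-20 - 539)) = sqrt(72046 + 285/(-559)) = sqrt(72046 + 285*(-1/559)) = sqrt(72046 - 285/559) = sqrt(40273429/559) = sqrt(22512846811)/559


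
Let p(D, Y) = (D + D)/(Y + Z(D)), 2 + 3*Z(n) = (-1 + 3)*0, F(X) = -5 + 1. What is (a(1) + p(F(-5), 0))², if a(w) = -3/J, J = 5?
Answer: 3249/25 ≈ 129.96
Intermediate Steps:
F(X) = -4
Z(n) = -⅔ (Z(n) = -⅔ + ((-1 + 3)*0)/3 = -⅔ + (2*0)/3 = -⅔ + (⅓)*0 = -⅔ + 0 = -⅔)
p(D, Y) = 2*D/(-⅔ + Y) (p(D, Y) = (D + D)/(Y - ⅔) = (2*D)/(-⅔ + Y) = 2*D/(-⅔ + Y))
a(w) = -⅗ (a(w) = -3/5 = -3*⅕ = -⅗)
(a(1) + p(F(-5), 0))² = (-⅗ + 6*(-4)/(-2 + 3*0))² = (-⅗ + 6*(-4)/(-2 + 0))² = (-⅗ + 6*(-4)/(-2))² = (-⅗ + 6*(-4)*(-½))² = (-⅗ + 12)² = (57/5)² = 3249/25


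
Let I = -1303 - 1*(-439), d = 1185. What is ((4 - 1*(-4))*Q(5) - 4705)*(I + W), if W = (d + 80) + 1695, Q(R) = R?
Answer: -9777840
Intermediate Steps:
I = -864 (I = -1303 + 439 = -864)
W = 2960 (W = (1185 + 80) + 1695 = 1265 + 1695 = 2960)
((4 - 1*(-4))*Q(5) - 4705)*(I + W) = ((4 - 1*(-4))*5 - 4705)*(-864 + 2960) = ((4 + 4)*5 - 4705)*2096 = (8*5 - 4705)*2096 = (40 - 4705)*2096 = -4665*2096 = -9777840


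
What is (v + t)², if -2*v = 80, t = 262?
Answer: 49284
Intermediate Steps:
v = -40 (v = -½*80 = -40)
(v + t)² = (-40 + 262)² = 222² = 49284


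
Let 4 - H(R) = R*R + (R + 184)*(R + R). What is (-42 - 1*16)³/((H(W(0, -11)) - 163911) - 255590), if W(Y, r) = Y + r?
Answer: 48778/103953 ≈ 0.46923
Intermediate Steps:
H(R) = 4 - R² - 2*R*(184 + R) (H(R) = 4 - (R*R + (R + 184)*(R + R)) = 4 - (R² + (184 + R)*(2*R)) = 4 - (R² + 2*R*(184 + R)) = 4 + (-R² - 2*R*(184 + R)) = 4 - R² - 2*R*(184 + R))
(-42 - 1*16)³/((H(W(0, -11)) - 163911) - 255590) = (-42 - 1*16)³/(((4 - 368*(0 - 11) - 3*(0 - 11)²) - 163911) - 255590) = (-42 - 16)³/(((4 - 368*(-11) - 3*(-11)²) - 163911) - 255590) = (-58)³/(((4 + 4048 - 3*121) - 163911) - 255590) = -195112/(((4 + 4048 - 363) - 163911) - 255590) = -195112/((3689 - 163911) - 255590) = -195112/(-160222 - 255590) = -195112/(-415812) = -195112*(-1/415812) = 48778/103953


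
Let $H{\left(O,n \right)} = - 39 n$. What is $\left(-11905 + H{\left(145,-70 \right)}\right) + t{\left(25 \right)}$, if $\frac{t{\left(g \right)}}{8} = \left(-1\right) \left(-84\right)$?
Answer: $-8503$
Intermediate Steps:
$t{\left(g \right)} = 672$ ($t{\left(g \right)} = 8 \left(\left(-1\right) \left(-84\right)\right) = 8 \cdot 84 = 672$)
$\left(-11905 + H{\left(145,-70 \right)}\right) + t{\left(25 \right)} = \left(-11905 - -2730\right) + 672 = \left(-11905 + 2730\right) + 672 = -9175 + 672 = -8503$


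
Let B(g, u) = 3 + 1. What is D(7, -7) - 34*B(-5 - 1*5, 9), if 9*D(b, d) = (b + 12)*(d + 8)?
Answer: -1205/9 ≈ -133.89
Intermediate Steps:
B(g, u) = 4
D(b, d) = (8 + d)*(12 + b)/9 (D(b, d) = ((b + 12)*(d + 8))/9 = ((12 + b)*(8 + d))/9 = ((8 + d)*(12 + b))/9 = (8 + d)*(12 + b)/9)
D(7, -7) - 34*B(-5 - 1*5, 9) = (32/3 + (4/3)*(-7) + (8/9)*7 + (⅑)*7*(-7)) - 34*4 = (32/3 - 28/3 + 56/9 - 49/9) - 136 = 19/9 - 136 = -1205/9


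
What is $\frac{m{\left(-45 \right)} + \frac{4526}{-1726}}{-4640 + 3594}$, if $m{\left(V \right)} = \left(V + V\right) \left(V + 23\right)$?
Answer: $- \frac{1706477}{902698} \approx -1.8904$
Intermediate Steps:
$m{\left(V \right)} = 2 V \left(23 + V\right)$
$\frac{m{\left(-45 \right)} + \frac{4526}{-1726}}{-4640 + 3594} = \frac{2 \left(-45\right) \left(23 - 45\right) + \frac{4526}{-1726}}{-4640 + 3594} = \frac{2 \left(-45\right) \left(-22\right) + 4526 \left(- \frac{1}{1726}\right)}{-1046} = \left(1980 - \frac{2263}{863}\right) \left(- \frac{1}{1046}\right) = \frac{1706477}{863} \left(- \frac{1}{1046}\right) = - \frac{1706477}{902698}$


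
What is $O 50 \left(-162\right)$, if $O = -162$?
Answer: $1312200$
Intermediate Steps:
$O 50 \left(-162\right) = \left(-162\right) 50 \left(-162\right) = \left(-8100\right) \left(-162\right) = 1312200$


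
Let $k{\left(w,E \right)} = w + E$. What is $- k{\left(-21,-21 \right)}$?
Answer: $42$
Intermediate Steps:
$k{\left(w,E \right)} = E + w$
$- k{\left(-21,-21 \right)} = - (-21 - 21) = \left(-1\right) \left(-42\right) = 42$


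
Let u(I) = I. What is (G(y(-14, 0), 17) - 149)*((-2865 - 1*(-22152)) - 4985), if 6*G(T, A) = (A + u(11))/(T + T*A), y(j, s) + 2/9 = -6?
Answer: -25579127/12 ≈ -2.1316e+6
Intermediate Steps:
y(j, s) = -56/9 (y(j, s) = -2/9 - 6 = -56/9)
G(T, A) = (11 + A)/(6*(T + A*T)) (G(T, A) = ((A + 11)/(T + T*A))/6 = ((11 + A)/(T + A*T))/6 = (11 + A)/(6*(T + A*T)))
(G(y(-14, 0), 17) - 149)*((-2865 - 1*(-22152)) - 4985) = ((11 + 17)/(6*(-56/9)*(1 + 17)) - 149)*((-2865 - 1*(-22152)) - 4985) = ((⅙)*(-9/56)*28/18 - 149)*((-2865 + 22152) - 4985) = ((⅙)*(-9/56)*(1/18)*28 - 149)*(19287 - 4985) = (-1/24 - 149)*14302 = -3577/24*14302 = -25579127/12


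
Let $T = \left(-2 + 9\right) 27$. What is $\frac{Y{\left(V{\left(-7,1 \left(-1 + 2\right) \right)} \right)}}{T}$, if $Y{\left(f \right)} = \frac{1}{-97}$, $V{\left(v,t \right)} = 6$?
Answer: $- \frac{1}{18333} \approx -5.4546 \cdot 10^{-5}$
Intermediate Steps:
$Y{\left(f \right)} = - \frac{1}{97}$
$T = 189$ ($T = 7 \cdot 27 = 189$)
$\frac{Y{\left(V{\left(-7,1 \left(-1 + 2\right) \right)} \right)}}{T} = - \frac{1}{97 \cdot 189} = \left(- \frac{1}{97}\right) \frac{1}{189} = - \frac{1}{18333}$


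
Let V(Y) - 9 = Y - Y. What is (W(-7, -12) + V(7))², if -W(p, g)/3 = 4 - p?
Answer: 576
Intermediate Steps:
W(p, g) = -12 + 3*p (W(p, g) = -3*(4 - p) = -12 + 3*p)
V(Y) = 9 (V(Y) = 9 + (Y - Y) = 9 + 0 = 9)
(W(-7, -12) + V(7))² = ((-12 + 3*(-7)) + 9)² = ((-12 - 21) + 9)² = (-33 + 9)² = (-24)² = 576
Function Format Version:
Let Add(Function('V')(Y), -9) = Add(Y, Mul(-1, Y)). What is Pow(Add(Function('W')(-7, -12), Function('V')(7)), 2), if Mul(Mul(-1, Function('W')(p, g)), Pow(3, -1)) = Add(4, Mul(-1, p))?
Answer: 576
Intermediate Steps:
Function('W')(p, g) = Add(-12, Mul(3, p)) (Function('W')(p, g) = Mul(-3, Add(4, Mul(-1, p))) = Add(-12, Mul(3, p)))
Function('V')(Y) = 9 (Function('V')(Y) = Add(9, Add(Y, Mul(-1, Y))) = Add(9, 0) = 9)
Pow(Add(Function('W')(-7, -12), Function('V')(7)), 2) = Pow(Add(Add(-12, Mul(3, -7)), 9), 2) = Pow(Add(Add(-12, -21), 9), 2) = Pow(Add(-33, 9), 2) = Pow(-24, 2) = 576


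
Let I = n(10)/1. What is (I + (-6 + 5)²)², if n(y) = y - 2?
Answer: 81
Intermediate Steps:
n(y) = -2 + y
I = 8 (I = (-2 + 10)/1 = 8*1 = 8)
(I + (-6 + 5)²)² = (8 + (-6 + 5)²)² = (8 + (-1)²)² = (8 + 1)² = 9² = 81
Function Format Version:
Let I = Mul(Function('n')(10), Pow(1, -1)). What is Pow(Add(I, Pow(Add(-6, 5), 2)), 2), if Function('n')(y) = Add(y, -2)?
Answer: 81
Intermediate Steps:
Function('n')(y) = Add(-2, y)
I = 8 (I = Mul(Add(-2, 10), Pow(1, -1)) = Mul(8, 1) = 8)
Pow(Add(I, Pow(Add(-6, 5), 2)), 2) = Pow(Add(8, Pow(Add(-6, 5), 2)), 2) = Pow(Add(8, Pow(-1, 2)), 2) = Pow(Add(8, 1), 2) = Pow(9, 2) = 81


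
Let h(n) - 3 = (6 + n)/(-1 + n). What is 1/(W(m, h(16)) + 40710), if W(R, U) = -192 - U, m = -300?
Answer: 15/607703 ≈ 2.4683e-5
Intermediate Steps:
h(n) = 3 + (6 + n)/(-1 + n)
1/(W(m, h(16)) + 40710) = 1/((-192 - (3 + 4*16)/(-1 + 16)) + 40710) = 1/((-192 - (3 + 64)/15) + 40710) = 1/((-192 - 67/15) + 40710) = 1/(-2947/15 + 40710) = 1/(607703/15) = 15/607703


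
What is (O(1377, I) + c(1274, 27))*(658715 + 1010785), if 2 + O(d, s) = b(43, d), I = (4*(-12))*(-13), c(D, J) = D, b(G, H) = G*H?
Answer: 100976368500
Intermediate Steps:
I = 624 (I = -48*(-13) = 624)
O(d, s) = -2 + 43*d
(O(1377, I) + c(1274, 27))*(658715 + 1010785) = ((-2 + 43*1377) + 1274)*(658715 + 1010785) = ((-2 + 59211) + 1274)*1669500 = (59209 + 1274)*1669500 = 60483*1669500 = 100976368500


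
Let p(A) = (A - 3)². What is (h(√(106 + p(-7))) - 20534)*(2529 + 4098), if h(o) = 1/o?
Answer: -136078818 + 6627*√206/206 ≈ -1.3608e+8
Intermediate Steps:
p(A) = (-3 + A)²
(h(√(106 + p(-7))) - 20534)*(2529 + 4098) = (1/(√(106 + (-3 - 7)²)) - 20534)*(2529 + 4098) = (1/(√(106 + (-10)²)) - 20534)*6627 = (1/(√(106 + 100)) - 20534)*6627 = (1/(√206) - 20534)*6627 = (√206/206 - 20534)*6627 = (-20534 + √206/206)*6627 = -136078818 + 6627*√206/206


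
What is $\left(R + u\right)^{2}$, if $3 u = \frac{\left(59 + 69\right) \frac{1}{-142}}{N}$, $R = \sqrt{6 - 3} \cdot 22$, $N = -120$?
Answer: $\frac{14822052364}{10208025} + \frac{352 \sqrt{3}}{3195} \approx 1452.2$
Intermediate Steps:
$R = 22 \sqrt{3}$ ($R = \sqrt{3} \cdot 22 = 22 \sqrt{3} \approx 38.105$)
$u = \frac{8}{3195}$ ($u = \frac{\frac{59 + 69}{-142} \frac{1}{-120}}{3} = \frac{128 \left(- \frac{1}{142}\right) \left(- \frac{1}{120}\right)}{3} = \frac{\left(- \frac{64}{71}\right) \left(- \frac{1}{120}\right)}{3} = \frac{1}{3} \cdot \frac{8}{1065} = \frac{8}{3195} \approx 0.0025039$)
$\left(R + u\right)^{2} = \left(22 \sqrt{3} + \frac{8}{3195}\right)^{2} = \left(\frac{8}{3195} + 22 \sqrt{3}\right)^{2}$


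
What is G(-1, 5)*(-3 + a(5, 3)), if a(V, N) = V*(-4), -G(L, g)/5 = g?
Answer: 575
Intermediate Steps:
G(L, g) = -5*g
a(V, N) = -4*V
G(-1, 5)*(-3 + a(5, 3)) = (-5*5)*(-3 - 4*5) = -25*(-3 - 20) = -25*(-23) = 575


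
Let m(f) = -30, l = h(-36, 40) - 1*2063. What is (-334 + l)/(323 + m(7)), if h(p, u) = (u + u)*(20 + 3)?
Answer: -557/293 ≈ -1.9010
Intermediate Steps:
h(p, u) = 46*u (h(p, u) = (2*u)*23 = 46*u)
l = -223 (l = 46*40 - 1*2063 = 1840 - 2063 = -223)
(-334 + l)/(323 + m(7)) = (-334 - 223)/(323 - 30) = -557/293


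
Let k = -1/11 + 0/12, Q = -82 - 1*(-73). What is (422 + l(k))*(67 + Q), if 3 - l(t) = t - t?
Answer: 24650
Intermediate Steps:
Q = -9 (Q = -82 + 73 = -9)
k = -1/11 (k = -1*1/11 + 0*(1/12) = -1/11 + 0 = -1/11 ≈ -0.090909)
l(t) = 3 (l(t) = 3 - (t - t) = 3 - 1*0 = 3 + 0 = 3)
(422 + l(k))*(67 + Q) = (422 + 3)*(67 - 9) = 425*58 = 24650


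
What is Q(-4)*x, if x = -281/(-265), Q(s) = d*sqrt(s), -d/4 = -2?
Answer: 4496*I/265 ≈ 16.966*I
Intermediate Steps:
d = 8 (d = -4*(-2) = 8)
Q(s) = 8*sqrt(s)
x = 281/265 (x = -281*(-1/265) = 281/265 ≈ 1.0604)
Q(-4)*x = (8*sqrt(-4))*(281/265) = (8*(2*I))*(281/265) = (16*I)*(281/265) = 4496*I/265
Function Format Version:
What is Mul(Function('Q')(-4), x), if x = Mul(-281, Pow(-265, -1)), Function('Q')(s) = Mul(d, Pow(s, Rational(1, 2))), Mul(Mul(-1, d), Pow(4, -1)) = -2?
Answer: Mul(Rational(4496, 265), I) ≈ Mul(16.966, I)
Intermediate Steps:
d = 8 (d = Mul(-4, -2) = 8)
Function('Q')(s) = Mul(8, Pow(s, Rational(1, 2)))
x = Rational(281, 265) (x = Mul(-281, Rational(-1, 265)) = Rational(281, 265) ≈ 1.0604)
Mul(Function('Q')(-4), x) = Mul(Mul(8, Pow(-4, Rational(1, 2))), Rational(281, 265)) = Mul(Mul(8, Mul(2, I)), Rational(281, 265)) = Mul(Mul(16, I), Rational(281, 265)) = Mul(Rational(4496, 265), I)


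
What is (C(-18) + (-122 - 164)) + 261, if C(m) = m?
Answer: -43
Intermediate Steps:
(C(-18) + (-122 - 164)) + 261 = (-18 + (-122 - 164)) + 261 = (-18 - 286) + 261 = -304 + 261 = -43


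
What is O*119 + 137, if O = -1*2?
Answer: -101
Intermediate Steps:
O = -2
O*119 + 137 = -2*119 + 137 = -238 + 137 = -101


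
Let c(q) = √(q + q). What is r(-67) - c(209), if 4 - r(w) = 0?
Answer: 4 - √418 ≈ -16.445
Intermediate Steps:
r(w) = 4 (r(w) = 4 - 1*0 = 4 + 0 = 4)
c(q) = √2*√q (c(q) = √(2*q) = √2*√q)
r(-67) - c(209) = 4 - √2*√209 = 4 - √418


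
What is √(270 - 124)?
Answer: √146 ≈ 12.083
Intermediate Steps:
√(270 - 124) = √146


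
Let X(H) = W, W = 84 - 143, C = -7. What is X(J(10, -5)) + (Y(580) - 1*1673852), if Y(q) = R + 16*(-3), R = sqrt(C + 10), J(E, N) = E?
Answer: -1673959 + sqrt(3) ≈ -1.6740e+6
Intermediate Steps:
R = sqrt(3) (R = sqrt(-7 + 10) = sqrt(3) ≈ 1.7320)
Y(q) = -48 + sqrt(3) (Y(q) = sqrt(3) + 16*(-3) = sqrt(3) - 48 = -48 + sqrt(3))
W = -59
X(H) = -59
X(J(10, -5)) + (Y(580) - 1*1673852) = -59 + ((-48 + sqrt(3)) - 1*1673852) = -59 + ((-48 + sqrt(3)) - 1673852) = -59 + (-1673900 + sqrt(3)) = -1673959 + sqrt(3)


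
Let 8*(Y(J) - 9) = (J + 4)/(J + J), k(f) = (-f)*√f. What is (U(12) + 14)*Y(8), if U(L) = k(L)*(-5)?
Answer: 2037/16 + 4365*√3/4 ≈ 2017.4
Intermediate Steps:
k(f) = -f^(3/2)
Y(J) = 9 + (4 + J)/(16*J) (Y(J) = 9 + ((J + 4)/(J + J))/8 = 9 + ((4 + J)/((2*J)))/8 = 9 + ((4 + J)*(1/(2*J)))/8 = 9 + ((4 + J)/(2*J))/8 = 9 + (4 + J)/(16*J))
U(L) = 5*L^(3/2) (U(L) = -L^(3/2)*(-5) = 5*L^(3/2))
(U(12) + 14)*Y(8) = (5*12^(3/2) + 14)*((1/16)*(4 + 145*8)/8) = (5*(24*√3) + 14)*((1/16)*(⅛)*(4 + 1160)) = (120*√3 + 14)*((1/16)*(⅛)*1164) = (14 + 120*√3)*(291/32) = 2037/16 + 4365*√3/4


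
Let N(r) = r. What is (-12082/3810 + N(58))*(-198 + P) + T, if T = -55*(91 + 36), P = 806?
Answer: 50198567/1905 ≈ 26351.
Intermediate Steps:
T = -6985 (T = -55*127 = -6985)
(-12082/3810 + N(58))*(-198 + P) + T = (-12082/3810 + 58)*(-198 + 806) - 6985 = (-12082*1/3810 + 58)*608 - 6985 = (-6041/1905 + 58)*608 - 6985 = (104449/1905)*608 - 6985 = 63504992/1905 - 6985 = 50198567/1905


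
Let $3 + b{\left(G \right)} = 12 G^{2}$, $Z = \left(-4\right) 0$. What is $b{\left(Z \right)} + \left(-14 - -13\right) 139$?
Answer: $-142$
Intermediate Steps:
$Z = 0$
$b{\left(G \right)} = -3 + 12 G^{2}$
$b{\left(Z \right)} + \left(-14 - -13\right) 139 = \left(-3 + 12 \cdot 0^{2}\right) + \left(-14 - -13\right) 139 = \left(-3 + 12 \cdot 0\right) + \left(-14 + 13\right) 139 = \left(-3 + 0\right) - 139 = -3 - 139 = -142$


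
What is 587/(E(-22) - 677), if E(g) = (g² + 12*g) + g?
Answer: -587/479 ≈ -1.2255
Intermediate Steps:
E(g) = g² + 13*g
587/(E(-22) - 677) = 587/(-22*(13 - 22) - 677) = 587/(-22*(-9) - 677) = 587/(198 - 677) = 587/(-479) = -1/479*587 = -587/479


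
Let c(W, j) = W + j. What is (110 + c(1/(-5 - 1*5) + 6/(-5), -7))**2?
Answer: 1034289/100 ≈ 10343.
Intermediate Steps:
(110 + c(1/(-5 - 1*5) + 6/(-5), -7))**2 = (110 + ((1/(-5 - 1*5) + 6/(-5)) - 7))**2 = (110 + ((1/(-5 - 5) + 6*(-1/5)) - 7))**2 = (110 + ((1/(-10) - 6/5) - 7))**2 = (110 + ((1*(-1/10) - 6/5) - 7))**2 = (110 + ((-1/10 - 6/5) - 7))**2 = (110 + (-13/10 - 7))**2 = (110 - 83/10)**2 = (1017/10)**2 = 1034289/100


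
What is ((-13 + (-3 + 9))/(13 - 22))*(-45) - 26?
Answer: -61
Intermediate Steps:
((-13 + (-3 + 9))/(13 - 22))*(-45) - 26 = ((-13 + 6)/(-9))*(-45) - 26 = -7*(-1/9)*(-45) - 26 = (7/9)*(-45) - 26 = -35 - 26 = -61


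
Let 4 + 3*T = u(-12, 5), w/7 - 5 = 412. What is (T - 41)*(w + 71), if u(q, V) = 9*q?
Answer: -702650/3 ≈ -2.3422e+5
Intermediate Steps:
w = 2919 (w = 35 + 7*412 = 35 + 2884 = 2919)
T = -112/3 (T = -4/3 + (9*(-12))/3 = -4/3 + (1/3)*(-108) = -4/3 - 36 = -112/3 ≈ -37.333)
(T - 41)*(w + 71) = (-112/3 - 41)*(2919 + 71) = -235/3*2990 = -702650/3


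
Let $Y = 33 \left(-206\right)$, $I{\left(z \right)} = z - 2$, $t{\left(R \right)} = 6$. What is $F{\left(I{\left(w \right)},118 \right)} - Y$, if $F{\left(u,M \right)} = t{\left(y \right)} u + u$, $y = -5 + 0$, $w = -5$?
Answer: $6749$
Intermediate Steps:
$y = -5$
$I{\left(z \right)} = -2 + z$ ($I{\left(z \right)} = z - 2 = -2 + z$)
$Y = -6798$
$F{\left(u,M \right)} = 7 u$ ($F{\left(u,M \right)} = 6 u + u = 7 u$)
$F{\left(I{\left(w \right)},118 \right)} - Y = 7 \left(-2 - 5\right) - -6798 = 7 \left(-7\right) + 6798 = -49 + 6798 = 6749$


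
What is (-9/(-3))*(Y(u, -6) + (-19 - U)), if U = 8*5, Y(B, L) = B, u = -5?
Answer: -192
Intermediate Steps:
U = 40
(-9/(-3))*(Y(u, -6) + (-19 - U)) = (-9/(-3))*(-5 + (-19 - 1*40)) = (-9*(-1/3))*(-5 + (-19 - 40)) = 3*(-5 - 59) = 3*(-64) = -192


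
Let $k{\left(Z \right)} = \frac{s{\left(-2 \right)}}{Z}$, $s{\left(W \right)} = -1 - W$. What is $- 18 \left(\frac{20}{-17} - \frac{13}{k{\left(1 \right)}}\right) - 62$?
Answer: $\frac{3284}{17} \approx 193.18$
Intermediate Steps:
$k{\left(Z \right)} = \frac{1}{Z}$ ($k{\left(Z \right)} = \frac{-1 - -2}{Z} = \frac{-1 + 2}{Z} = 1 \frac{1}{Z} = \frac{1}{Z}$)
$- 18 \left(\frac{20}{-17} - \frac{13}{k{\left(1 \right)}}\right) - 62 = - 18 \left(\frac{20}{-17} - \frac{13}{1^{-1}}\right) - 62 = - 18 \left(20 \left(- \frac{1}{17}\right) - \frac{13}{1}\right) - 62 = - 18 \left(- \frac{20}{17} - 13\right) - 62 = \left(-18\right) \left(- \frac{241}{17}\right) - 62 = \frac{4338}{17} - 62 = \frac{3284}{17}$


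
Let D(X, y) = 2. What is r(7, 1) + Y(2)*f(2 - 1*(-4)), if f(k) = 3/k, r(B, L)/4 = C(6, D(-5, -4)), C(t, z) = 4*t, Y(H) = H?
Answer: 97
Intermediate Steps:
r(B, L) = 96 (r(B, L) = 4*(4*6) = 4*24 = 96)
r(7, 1) + Y(2)*f(2 - 1*(-4)) = 96 + 2*(3/(2 - 1*(-4))) = 96 + 2*(3/(2 + 4)) = 96 + 2*(3/6) = 96 + 2*(3*(1/6)) = 96 + 2*(1/2) = 96 + 1 = 97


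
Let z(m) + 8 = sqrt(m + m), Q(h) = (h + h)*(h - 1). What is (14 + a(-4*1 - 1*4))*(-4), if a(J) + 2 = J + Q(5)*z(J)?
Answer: 1264 - 640*I ≈ 1264.0 - 640.0*I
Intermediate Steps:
Q(h) = 2*h*(-1 + h) (Q(h) = (2*h)*(-1 + h) = 2*h*(-1 + h))
z(m) = -8 + sqrt(2)*sqrt(m) (z(m) = -8 + sqrt(m + m) = -8 + sqrt(2*m) = -8 + sqrt(2)*sqrt(m))
a(J) = -322 + J + 40*sqrt(2)*sqrt(J) (a(J) = -2 + (J + (2*5*(-1 + 5))*(-8 + sqrt(2)*sqrt(J))) = -2 + (J + (2*5*4)*(-8 + sqrt(2)*sqrt(J))) = -2 + (J + 40*(-8 + sqrt(2)*sqrt(J))) = -2 + (J + (-320 + 40*sqrt(2)*sqrt(J))) = -2 + (-320 + J + 40*sqrt(2)*sqrt(J)) = -322 + J + 40*sqrt(2)*sqrt(J))
(14 + a(-4*1 - 1*4))*(-4) = (14 + (-322 + (-4*1 - 1*4) + 40*sqrt(2)*sqrt(-4*1 - 1*4)))*(-4) = (14 + (-322 + (-4 - 4) + 40*sqrt(2)*sqrt(-4 - 4)))*(-4) = (14 + (-322 - 8 + 40*sqrt(2)*sqrt(-8)))*(-4) = (14 + (-322 - 8 + 40*sqrt(2)*(2*I*sqrt(2))))*(-4) = (14 + (-322 - 8 + 160*I))*(-4) = (14 + (-330 + 160*I))*(-4) = (-316 + 160*I)*(-4) = 1264 - 640*I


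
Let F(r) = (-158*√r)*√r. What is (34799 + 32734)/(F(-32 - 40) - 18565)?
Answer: -67533/7189 ≈ -9.3939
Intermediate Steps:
F(r) = -158*r
(34799 + 32734)/(F(-32 - 40) - 18565) = (34799 + 32734)/(-158*(-32 - 40) - 18565) = 67533/(-158*(-72) - 18565) = 67533/(11376 - 18565) = 67533/(-7189) = 67533*(-1/7189) = -67533/7189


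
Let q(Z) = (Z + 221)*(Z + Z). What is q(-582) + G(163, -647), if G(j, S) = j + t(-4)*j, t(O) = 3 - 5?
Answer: 420041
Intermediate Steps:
t(O) = -2
G(j, S) = -j (G(j, S) = j - 2*j = -j)
q(Z) = 2*Z*(221 + Z) (q(Z) = (221 + Z)*(2*Z) = 2*Z*(221 + Z))
q(-582) + G(163, -647) = 2*(-582)*(221 - 582) - 1*163 = 2*(-582)*(-361) - 163 = 420204 - 163 = 420041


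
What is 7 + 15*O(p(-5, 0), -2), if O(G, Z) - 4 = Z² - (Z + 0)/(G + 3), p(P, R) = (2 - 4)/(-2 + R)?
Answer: 269/2 ≈ 134.50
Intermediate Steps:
p(P, R) = -2/(-2 + R)
O(G, Z) = 4 + Z² - Z/(3 + G) (O(G, Z) = 4 + (Z² - (Z + 0)/(G + 3)) = 4 + (Z² - Z/(3 + G)) = 4 + Z² - Z/(3 + G))
7 + 15*O(p(-5, 0), -2) = 7 + 15*((12 - 1*(-2) + 3*(-2)² + 4*(-2/(-2 + 0)) - 2/(-2 + 0)*(-2)²)/(3 - 2/(-2 + 0))) = 7 + 15*((12 + 2 + 3*4 + 4*(-2/(-2)) - 2/(-2)*4)/(3 - 2/(-2))) = 7 + 15*((12 + 2 + 12 + 4*(-2*(-½)) - 2*(-½)*4)/(3 - 2*(-½))) = 7 + 15*((12 + 2 + 12 + 4*1 + 1*4)/(3 + 1)) = 7 + 15*((12 + 2 + 12 + 4 + 4)/4) = 7 + 15*((¼)*34) = 7 + 15*(17/2) = 7 + 255/2 = 269/2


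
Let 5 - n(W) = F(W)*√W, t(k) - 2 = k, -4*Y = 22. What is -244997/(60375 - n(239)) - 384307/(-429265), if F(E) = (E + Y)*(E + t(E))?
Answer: 4635013892391139/5148872052778262 - 1372963188*√239/149932793635 ≈ 0.75863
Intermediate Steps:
Y = -11/2 (Y = -¼*22 = -11/2 ≈ -5.5000)
t(k) = 2 + k
F(E) = (2 + 2*E)*(-11/2 + E) (F(E) = (E - 11/2)*(E + (2 + E)) = (-11/2 + E)*(2 + 2*E) = (2 + 2*E)*(-11/2 + E))
n(W) = 5 - √W*(-11 - 9*W + 2*W²) (n(W) = 5 - (-11 - 9*W + 2*W²)*√W = 5 - √W*(-11 - 9*W + 2*W²))
-244997/(60375 - n(239)) - 384307/(-429265) = -244997/(60375 - (5 + √239*(11 - 1*239² + 11*239 - 1*239*(2 + 239)))) - 384307/(-429265) = -244997/(60375 - (5 + √239*(11 - 1*57121 + 2629 - 1*239*241))) - 384307*(-1/429265) = -244997/(60375 - (5 + √239*(11 - 57121 + 2629 - 57599))) + 384307/429265 = -244997/(60375 - (5 + √239*(-112080))) + 384307/429265 = -244997/(60375 - (5 - 112080*√239)) + 384307/429265 = -244997/(60375 + (-5 + 112080*√239)) + 384307/429265 = -244997/(60370 + 112080*√239) + 384307/429265 = 384307/429265 - 244997/(60370 + 112080*√239)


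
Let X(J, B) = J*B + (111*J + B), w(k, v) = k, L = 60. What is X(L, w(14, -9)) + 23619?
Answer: 31133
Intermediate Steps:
X(J, B) = B + 111*J + B*J (X(J, B) = B*J + (B + 111*J) = B + 111*J + B*J)
X(L, w(14, -9)) + 23619 = (14 + 111*60 + 14*60) + 23619 = (14 + 6660 + 840) + 23619 = 7514 + 23619 = 31133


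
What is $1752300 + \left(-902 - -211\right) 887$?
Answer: $1139383$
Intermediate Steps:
$1752300 + \left(-902 - -211\right) 887 = 1752300 + \left(-902 + 211\right) 887 = 1752300 - 612917 = 1139383$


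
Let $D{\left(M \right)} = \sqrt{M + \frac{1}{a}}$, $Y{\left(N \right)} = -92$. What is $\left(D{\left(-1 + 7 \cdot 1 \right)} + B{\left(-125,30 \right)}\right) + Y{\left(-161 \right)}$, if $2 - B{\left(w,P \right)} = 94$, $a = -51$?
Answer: $-184 + \frac{\sqrt{15555}}{51} \approx -181.55$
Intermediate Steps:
$B{\left(w,P \right)} = -92$ ($B{\left(w,P \right)} = 2 - 94 = -92$)
$D{\left(M \right)} = \sqrt{- \frac{1}{51} + M}$ ($D{\left(M \right)} = \sqrt{M + \frac{1}{-51}} = \sqrt{M - \frac{1}{51}} = \sqrt{- \frac{1}{51} + M}$)
$\left(D{\left(-1 + 7 \cdot 1 \right)} + B{\left(-125,30 \right)}\right) + Y{\left(-161 \right)} = \left(\frac{\sqrt{-51 + 2601 \left(-1 + 7 \cdot 1\right)}}{51} - 92\right) - 92 = \left(\frac{\sqrt{-51 + 2601 \left(-1 + 7\right)}}{51} - 92\right) - 92 = \left(\frac{\sqrt{-51 + 2601 \cdot 6}}{51} - 92\right) - 92 = \left(\frac{\sqrt{-51 + 15606}}{51} - 92\right) - 92 = \left(\frac{\sqrt{15555}}{51} - 92\right) - 92 = \left(-92 + \frac{\sqrt{15555}}{51}\right) - 92 = -184 + \frac{\sqrt{15555}}{51}$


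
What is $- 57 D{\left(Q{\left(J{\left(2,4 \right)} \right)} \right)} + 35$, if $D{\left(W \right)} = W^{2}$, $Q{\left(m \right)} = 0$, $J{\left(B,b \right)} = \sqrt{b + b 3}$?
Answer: $35$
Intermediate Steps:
$J{\left(B,b \right)} = 2 \sqrt{b}$ ($J{\left(B,b \right)} = \sqrt{b + 3 b} = \sqrt{4 b} = 2 \sqrt{b}$)
$- 57 D{\left(Q{\left(J{\left(2,4 \right)} \right)} \right)} + 35 = - 57 \cdot 0^{2} + 35 = \left(-57\right) 0 + 35 = 0 + 35 = 35$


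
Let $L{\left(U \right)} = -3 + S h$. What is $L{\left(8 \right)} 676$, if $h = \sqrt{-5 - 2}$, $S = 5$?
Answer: $-2028 + 3380 i \sqrt{7} \approx -2028.0 + 8942.6 i$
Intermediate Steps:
$h = i \sqrt{7}$ ($h = \sqrt{-7} = i \sqrt{7} \approx 2.6458 i$)
$L{\left(U \right)} = -3 + 5 i \sqrt{7}$
$L{\left(8 \right)} 676 = \left(-3 + 5 i \sqrt{7}\right) 676 = -2028 + 3380 i \sqrt{7}$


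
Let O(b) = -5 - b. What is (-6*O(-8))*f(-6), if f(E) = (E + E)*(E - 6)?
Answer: -2592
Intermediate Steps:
f(E) = 2*E*(-6 + E) (f(E) = (2*E)*(-6 + E) = 2*E*(-6 + E))
(-6*O(-8))*f(-6) = (-6*(-5 - 1*(-8)))*(2*(-6)*(-6 - 6)) = (-6*(-5 + 8))*(2*(-6)*(-12)) = -6*3*144 = -18*144 = -2592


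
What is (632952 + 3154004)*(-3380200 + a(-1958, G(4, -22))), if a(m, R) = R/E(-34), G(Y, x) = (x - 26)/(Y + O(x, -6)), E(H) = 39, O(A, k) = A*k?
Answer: -2828947783909112/221 ≈ -1.2801e+13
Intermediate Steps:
G(Y, x) = (-26 + x)/(Y - 6*x) (G(Y, x) = (x - 26)/(Y + x*(-6)) = (-26 + x)/(Y - 6*x))
a(m, R) = R/39
(632952 + 3154004)*(-3380200 + a(-1958, G(4, -22))) = (632952 + 3154004)*(-3380200 + ((-26 - 22)/(4 - 6*(-22)))/39) = 3786956*(-3380200 + (-48/(4 + 132))/39) = 3786956*(-3380200 + (-48/136)/39) = 3786956*(-3380200 + ((1/136)*(-48))/39) = 3786956*(-3380200 + (1/39)*(-6/17)) = 3786956*(-3380200 - 2/221) = 3786956*(-747024202/221) = -2828947783909112/221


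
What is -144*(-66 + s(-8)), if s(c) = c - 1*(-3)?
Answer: 10224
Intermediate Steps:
s(c) = 3 + c (s(c) = c + 3 = 3 + c)
-144*(-66 + s(-8)) = -144*(-66 + (3 - 8)) = -144*(-66 - 5) = -144*(-71) = 10224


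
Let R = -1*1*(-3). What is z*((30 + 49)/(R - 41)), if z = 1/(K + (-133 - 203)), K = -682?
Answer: 79/38684 ≈ 0.0020422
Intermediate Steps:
R = 3 (R = -1*(-3) = 3)
z = -1/1018 (z = 1/(-682 + (-133 - 203)) = 1/(-682 - 336) = 1/(-1018) = -1/1018 ≈ -0.00098232)
z*((30 + 49)/(R - 41)) = -(30 + 49)/(1018*(3 - 41)) = -79/(1018*(-38)) = -79*(-1)/(1018*38) = -1/1018*(-79/38) = 79/38684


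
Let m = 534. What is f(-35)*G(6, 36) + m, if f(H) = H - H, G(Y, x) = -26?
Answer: 534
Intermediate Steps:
f(H) = 0
f(-35)*G(6, 36) + m = 0*(-26) + 534 = 0 + 534 = 534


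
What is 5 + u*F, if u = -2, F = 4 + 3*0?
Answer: -3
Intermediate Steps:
F = 4 (F = 4 + 0 = 4)
5 + u*F = 5 - 2*4 = 5 - 8 = -3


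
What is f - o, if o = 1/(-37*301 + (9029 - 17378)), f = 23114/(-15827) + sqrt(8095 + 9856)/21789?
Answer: -64340511/44057846 + sqrt(17951)/21789 ≈ -1.4542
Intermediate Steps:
f = -3302/2261 + sqrt(17951)/21789 (f = 23114*(-1/15827) + sqrt(17951)*(1/21789) = -3302/2261 + sqrt(17951)/21789 ≈ -1.4543)
o = -1/19486 (o = 1/(-11137 - 8349) = 1/(-19486) = -1/19486 ≈ -5.1319e-5)
f - o = (-3302/2261 + sqrt(17951)/21789) - 1*(-1/19486) = (-3302/2261 + sqrt(17951)/21789) + 1/19486 = -64340511/44057846 + sqrt(17951)/21789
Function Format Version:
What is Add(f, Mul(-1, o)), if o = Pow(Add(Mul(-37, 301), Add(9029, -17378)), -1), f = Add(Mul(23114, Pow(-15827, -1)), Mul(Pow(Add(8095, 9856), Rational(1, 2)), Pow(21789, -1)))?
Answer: Add(Rational(-64340511, 44057846), Mul(Rational(1, 21789), Pow(17951, Rational(1, 2)))) ≈ -1.4542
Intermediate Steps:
f = Add(Rational(-3302, 2261), Mul(Rational(1, 21789), Pow(17951, Rational(1, 2)))) (f = Add(Mul(23114, Rational(-1, 15827)), Mul(Pow(17951, Rational(1, 2)), Rational(1, 21789))) = Add(Rational(-3302, 2261), Mul(Rational(1, 21789), Pow(17951, Rational(1, 2)))) ≈ -1.4543)
o = Rational(-1, 19486) (o = Pow(Add(-11137, -8349), -1) = Pow(-19486, -1) = Rational(-1, 19486) ≈ -5.1319e-5)
Add(f, Mul(-1, o)) = Add(Add(Rational(-3302, 2261), Mul(Rational(1, 21789), Pow(17951, Rational(1, 2)))), Mul(-1, Rational(-1, 19486))) = Add(Add(Rational(-3302, 2261), Mul(Rational(1, 21789), Pow(17951, Rational(1, 2)))), Rational(1, 19486)) = Add(Rational(-64340511, 44057846), Mul(Rational(1, 21789), Pow(17951, Rational(1, 2))))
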